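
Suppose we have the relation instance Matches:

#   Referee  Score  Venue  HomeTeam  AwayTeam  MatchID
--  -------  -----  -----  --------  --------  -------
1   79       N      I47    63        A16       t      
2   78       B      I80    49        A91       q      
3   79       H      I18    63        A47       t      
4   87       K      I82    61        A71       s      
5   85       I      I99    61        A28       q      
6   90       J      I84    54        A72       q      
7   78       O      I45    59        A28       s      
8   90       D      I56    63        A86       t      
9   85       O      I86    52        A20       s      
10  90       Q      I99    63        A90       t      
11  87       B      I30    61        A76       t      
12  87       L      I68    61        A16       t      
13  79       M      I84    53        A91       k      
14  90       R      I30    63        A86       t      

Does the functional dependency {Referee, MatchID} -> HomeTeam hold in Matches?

(Referee=79, MatchID=t): rows 1, 3 → HomeTeam = 63, 63 ✓
(Referee=78, MatchID=q): row 2 → HomeTeam = 49 ✓
(Referee=87, MatchID=s): row 4 → HomeTeam = 61 ✓
(Referee=85, MatchID=q): row 5 → HomeTeam = 61 ✓
(Referee=90, MatchID=q): row 6 → HomeTeam = 54 ✓
(Referee=78, MatchID=s): row 7 → HomeTeam = 59 ✓
(Referee=90, MatchID=t): rows 8, 10, 14 → HomeTeam = 63, 63, 63 ✓
(Referee=85, MatchID=s): row 9 → HomeTeam = 52 ✓
(Referee=87, MatchID=t): rows 11, 12 → HomeTeam = 61, 61 ✓
(Referee=79, MatchID=k): row 13 → HomeTeam = 53 ✓
Every {Referee, MatchID} value is associated with a single HomeTeam value, so {Referee, MatchID} -> HomeTeam holds.

Yes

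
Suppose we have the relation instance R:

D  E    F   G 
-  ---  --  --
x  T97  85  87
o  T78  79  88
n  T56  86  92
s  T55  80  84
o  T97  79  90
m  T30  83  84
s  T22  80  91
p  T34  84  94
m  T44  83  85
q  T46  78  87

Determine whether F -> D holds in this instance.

F=85: 1 row → D = x ✓
F=79: 2 rows → D = o, o ✓
F=86: 1 row → D = n ✓
F=80: 2 rows → D = s, s ✓
F=83: 2 rows → D = m, m ✓
F=84: 1 row → D = p ✓
F=78: 1 row → D = q ✓
Every F value is associated with a single D value, so F -> D holds.

Yes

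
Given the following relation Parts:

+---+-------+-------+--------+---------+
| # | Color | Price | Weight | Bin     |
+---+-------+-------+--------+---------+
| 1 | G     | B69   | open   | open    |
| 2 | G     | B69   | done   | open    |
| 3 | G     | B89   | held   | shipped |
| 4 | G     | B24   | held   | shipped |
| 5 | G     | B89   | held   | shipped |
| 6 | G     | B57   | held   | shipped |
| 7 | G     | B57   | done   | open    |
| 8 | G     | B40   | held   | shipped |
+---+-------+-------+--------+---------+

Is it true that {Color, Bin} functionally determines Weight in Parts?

No

(Color=G, Bin=open): rows 1, 2, 7 → Weight takes values {open, done} — violation
(Color=G, Bin=shipped): rows 3, 4, 5, 6, 8 → Weight = held, held, held, held, held ✓
Two rows agree on {Color, Bin} but differ on Weight, so {Color, Bin} -> Weight does not hold.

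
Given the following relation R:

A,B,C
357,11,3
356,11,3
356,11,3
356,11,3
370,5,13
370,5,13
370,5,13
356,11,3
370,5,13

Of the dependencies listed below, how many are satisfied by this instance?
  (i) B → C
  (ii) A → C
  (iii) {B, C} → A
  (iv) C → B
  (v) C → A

(i) B → C: every LHS value maps to a single RHS value — holds.
(ii) A → C: every LHS value maps to a single RHS value — holds.
(iii) {B, C} → A: (B=11, C=3): 5 rows → A takes values {357, 356} — violation — fails.
(iv) C → B: every LHS value maps to a single RHS value — holds.
(v) C → A: C=3: 5 rows → A takes values {357, 356} — violation — fails.
3 of the 5 dependencies hold.

3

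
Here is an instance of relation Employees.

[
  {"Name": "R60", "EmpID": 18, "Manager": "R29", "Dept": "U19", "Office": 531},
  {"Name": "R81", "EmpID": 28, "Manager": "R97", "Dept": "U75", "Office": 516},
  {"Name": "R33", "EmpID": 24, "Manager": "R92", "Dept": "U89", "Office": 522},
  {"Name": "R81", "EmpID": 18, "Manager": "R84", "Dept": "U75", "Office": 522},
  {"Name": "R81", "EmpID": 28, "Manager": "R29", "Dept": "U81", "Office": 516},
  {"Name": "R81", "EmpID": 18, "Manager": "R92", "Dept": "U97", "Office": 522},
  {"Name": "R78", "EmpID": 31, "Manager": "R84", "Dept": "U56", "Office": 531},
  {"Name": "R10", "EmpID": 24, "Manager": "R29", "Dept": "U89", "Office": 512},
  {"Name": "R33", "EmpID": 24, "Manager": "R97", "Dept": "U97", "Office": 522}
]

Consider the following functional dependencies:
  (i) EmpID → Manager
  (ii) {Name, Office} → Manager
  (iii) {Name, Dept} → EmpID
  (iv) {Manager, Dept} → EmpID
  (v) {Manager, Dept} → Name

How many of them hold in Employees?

2

(i) EmpID → Manager: EmpID=18: 3 rows → Manager takes values {R29, R84, R92} — violation; EmpID=28: 2 rows → Manager takes values {R97, R29} — violation; EmpID=24: 3 rows → Manager takes values {R92, R29, R97} — violation — fails.
(ii) {Name, Office} → Manager: (Name=R81, Office=516): 2 rows → Manager takes values {R97, R29} — violation; (Name=R33, Office=522): 2 rows → Manager takes values {R92, R97} — violation; (Name=R81, Office=522): 2 rows → Manager takes values {R84, R92} — violation — fails.
(iii) {Name, Dept} → EmpID: (Name=R81, Dept=U75): 2 rows → EmpID takes values {28, 18} — violation — fails.
(iv) {Manager, Dept} → EmpID: every LHS value maps to a single RHS value — holds.
(v) {Manager, Dept} → Name: every LHS value maps to a single RHS value — holds.
2 of the 5 dependencies hold.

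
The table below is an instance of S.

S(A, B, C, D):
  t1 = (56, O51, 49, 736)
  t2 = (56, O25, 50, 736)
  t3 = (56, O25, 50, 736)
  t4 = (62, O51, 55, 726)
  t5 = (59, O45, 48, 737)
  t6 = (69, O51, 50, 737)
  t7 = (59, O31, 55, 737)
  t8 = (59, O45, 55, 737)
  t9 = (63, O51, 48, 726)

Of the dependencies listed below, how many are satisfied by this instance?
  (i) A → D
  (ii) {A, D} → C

1

(i) A → D: every LHS value maps to a single RHS value — holds.
(ii) {A, D} → C: (A=56, D=736): rows 1, 2, 3 → C takes values {49, 50} — violation; (A=59, D=737): rows 5, 7, 8 → C takes values {48, 55} — violation — fails.
1 of the 2 dependencies holds.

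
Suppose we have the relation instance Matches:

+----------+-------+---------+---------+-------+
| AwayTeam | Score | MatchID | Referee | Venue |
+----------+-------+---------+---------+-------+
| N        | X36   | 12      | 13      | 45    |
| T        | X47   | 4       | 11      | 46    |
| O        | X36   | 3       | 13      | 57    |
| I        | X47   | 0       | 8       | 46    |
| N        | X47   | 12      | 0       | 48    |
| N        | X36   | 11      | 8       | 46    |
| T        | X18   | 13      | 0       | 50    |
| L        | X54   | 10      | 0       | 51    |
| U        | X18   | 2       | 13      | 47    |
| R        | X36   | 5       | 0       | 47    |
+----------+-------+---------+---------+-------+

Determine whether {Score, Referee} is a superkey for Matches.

No

Two distinct rows share (Score=X36, Referee=13), so {Score, Referee} does not determine every attribute — not a superkey.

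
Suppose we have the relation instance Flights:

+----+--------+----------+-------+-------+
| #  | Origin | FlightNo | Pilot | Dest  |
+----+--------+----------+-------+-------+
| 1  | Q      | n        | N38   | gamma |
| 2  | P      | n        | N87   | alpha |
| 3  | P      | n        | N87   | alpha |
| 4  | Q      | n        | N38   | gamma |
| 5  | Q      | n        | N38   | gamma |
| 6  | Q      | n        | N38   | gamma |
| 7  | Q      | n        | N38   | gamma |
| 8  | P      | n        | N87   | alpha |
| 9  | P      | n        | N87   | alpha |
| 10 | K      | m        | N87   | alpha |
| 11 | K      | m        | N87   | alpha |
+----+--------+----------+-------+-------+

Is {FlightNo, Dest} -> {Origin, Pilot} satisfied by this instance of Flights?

Yes

(FlightNo=n, Dest=gamma): rows 1, 4, 5, 6, 7 → {Origin,Pilot} = (Q, N38), (Q, N38), (Q, N38), (Q, N38), (Q, N38) ✓
(FlightNo=n, Dest=alpha): rows 2, 3, 8, 9 → {Origin,Pilot} = (P, N87), (P, N87), (P, N87), (P, N87) ✓
(FlightNo=m, Dest=alpha): rows 10, 11 → {Origin,Pilot} = (K, N87), (K, N87) ✓
Every {FlightNo, Dest} value is associated with a single {Origin, Pilot} value, so {FlightNo, Dest} -> {Origin, Pilot} holds.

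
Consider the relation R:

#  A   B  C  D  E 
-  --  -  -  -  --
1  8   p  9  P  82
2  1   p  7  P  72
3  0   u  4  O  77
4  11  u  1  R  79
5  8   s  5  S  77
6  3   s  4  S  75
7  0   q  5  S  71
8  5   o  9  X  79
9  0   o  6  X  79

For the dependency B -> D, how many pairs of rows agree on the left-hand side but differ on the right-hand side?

1

B=p: all 2 rows agree on D — 0 pairs.
B=u: violating pairs (3,4) — 1 pair.
B=s: all 2 rows agree on D — 0 pairs.
B=o: all 2 rows agree on D — 0 pairs.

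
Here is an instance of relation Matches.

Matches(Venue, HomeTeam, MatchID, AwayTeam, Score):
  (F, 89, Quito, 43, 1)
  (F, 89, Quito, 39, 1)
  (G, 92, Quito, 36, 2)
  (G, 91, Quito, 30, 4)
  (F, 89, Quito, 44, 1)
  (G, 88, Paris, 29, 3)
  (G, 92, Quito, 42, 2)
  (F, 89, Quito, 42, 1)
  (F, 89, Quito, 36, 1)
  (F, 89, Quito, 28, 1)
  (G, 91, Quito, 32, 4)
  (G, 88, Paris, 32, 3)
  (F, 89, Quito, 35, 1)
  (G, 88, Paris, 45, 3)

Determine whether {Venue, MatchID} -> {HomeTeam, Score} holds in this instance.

(Venue=F, MatchID=Quito): 7 rows → {HomeTeam,Score} = (89, 1), (89, 1), (89, 1), (89, 1), (89, 1), (89, 1), (89, 1) ✓
(Venue=G, MatchID=Quito): 4 rows → {HomeTeam,Score} takes values {(92, 2), (91, 4)} — violation
(Venue=G, MatchID=Paris): 3 rows → {HomeTeam,Score} = (88, 3), (88, 3), (88, 3) ✓
Two rows agree on {Venue, MatchID} but differ on {HomeTeam, Score}, so {Venue, MatchID} -> {HomeTeam, Score} does not hold.

No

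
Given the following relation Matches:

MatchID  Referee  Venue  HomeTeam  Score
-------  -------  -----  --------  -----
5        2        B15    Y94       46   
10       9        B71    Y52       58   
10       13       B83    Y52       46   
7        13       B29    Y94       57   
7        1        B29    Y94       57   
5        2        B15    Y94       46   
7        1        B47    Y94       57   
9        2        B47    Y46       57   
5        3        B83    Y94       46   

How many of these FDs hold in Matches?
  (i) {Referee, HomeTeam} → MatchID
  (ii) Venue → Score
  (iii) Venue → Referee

2

(i) {Referee, HomeTeam} → MatchID: every LHS value maps to a single RHS value — holds.
(ii) Venue → Score: every LHS value maps to a single RHS value — holds.
(iii) Venue → Referee: Venue=B83: 2 rows → Referee takes values {13, 3} — violation; Venue=B29: 2 rows → Referee takes values {13, 1} — violation; Venue=B47: 2 rows → Referee takes values {1, 2} — violation — fails.
2 of the 3 dependencies hold.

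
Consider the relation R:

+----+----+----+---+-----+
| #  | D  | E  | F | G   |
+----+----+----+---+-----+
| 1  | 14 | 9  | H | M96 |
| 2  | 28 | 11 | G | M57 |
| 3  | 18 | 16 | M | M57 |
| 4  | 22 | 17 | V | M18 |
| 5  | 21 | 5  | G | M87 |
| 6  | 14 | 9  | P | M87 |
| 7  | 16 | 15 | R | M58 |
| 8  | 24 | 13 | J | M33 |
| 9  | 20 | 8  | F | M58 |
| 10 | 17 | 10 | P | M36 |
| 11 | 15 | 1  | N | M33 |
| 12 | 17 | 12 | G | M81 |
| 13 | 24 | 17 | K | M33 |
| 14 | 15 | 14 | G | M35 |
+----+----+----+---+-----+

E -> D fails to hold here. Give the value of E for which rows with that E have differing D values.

E=9: rows 1, 6 → D = 14, 14 ✓
E=11: row 2 → D = 28 ✓
E=16: row 3 → D = 18 ✓
E=17: rows 4, 13 → D takes values {22, 24} — violation
E=5: row 5 → D = 21 ✓
E=15: row 7 → D = 16 ✓
E=13: row 8 → D = 24 ✓
E=8: row 9 → D = 20 ✓
E=10: row 10 → D = 17 ✓
E=1: row 11 → D = 15 ✓
E=12: row 12 → D = 17 ✓
E=14: row 14 → D = 15 ✓
The only E value with inconsistent D is E=17.

17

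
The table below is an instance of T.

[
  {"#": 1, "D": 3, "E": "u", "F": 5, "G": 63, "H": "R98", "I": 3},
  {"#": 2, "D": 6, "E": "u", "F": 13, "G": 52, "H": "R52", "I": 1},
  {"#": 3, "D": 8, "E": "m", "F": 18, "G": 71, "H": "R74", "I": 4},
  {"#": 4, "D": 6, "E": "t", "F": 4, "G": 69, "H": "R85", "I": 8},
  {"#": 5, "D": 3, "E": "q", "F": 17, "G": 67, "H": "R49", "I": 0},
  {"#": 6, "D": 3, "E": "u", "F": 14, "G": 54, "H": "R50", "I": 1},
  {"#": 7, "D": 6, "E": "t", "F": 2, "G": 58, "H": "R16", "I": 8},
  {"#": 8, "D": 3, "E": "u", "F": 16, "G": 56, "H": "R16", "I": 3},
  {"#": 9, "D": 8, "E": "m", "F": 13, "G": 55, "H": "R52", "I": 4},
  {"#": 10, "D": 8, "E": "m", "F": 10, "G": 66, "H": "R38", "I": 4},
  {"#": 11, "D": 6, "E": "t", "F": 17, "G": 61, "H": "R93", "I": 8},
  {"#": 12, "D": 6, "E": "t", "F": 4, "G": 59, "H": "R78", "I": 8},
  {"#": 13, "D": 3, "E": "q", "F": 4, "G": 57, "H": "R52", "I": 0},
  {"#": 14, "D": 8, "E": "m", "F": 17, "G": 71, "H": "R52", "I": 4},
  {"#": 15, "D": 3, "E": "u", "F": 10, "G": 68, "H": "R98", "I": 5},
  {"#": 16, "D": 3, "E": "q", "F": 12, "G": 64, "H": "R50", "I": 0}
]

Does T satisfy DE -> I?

(D=3, E=u): rows 1, 6, 8, 15 → I takes values {3, 1, 5} — violation
(D=6, E=u): row 2 → I = 1 ✓
(D=8, E=m): rows 3, 9, 10, 14 → I = 4, 4, 4, 4 ✓
(D=6, E=t): rows 4, 7, 11, 12 → I = 8, 8, 8, 8 ✓
(D=3, E=q): rows 5, 13, 16 → I = 0, 0, 0 ✓
Two rows agree on DE but differ on I, so DE -> I does not hold.

No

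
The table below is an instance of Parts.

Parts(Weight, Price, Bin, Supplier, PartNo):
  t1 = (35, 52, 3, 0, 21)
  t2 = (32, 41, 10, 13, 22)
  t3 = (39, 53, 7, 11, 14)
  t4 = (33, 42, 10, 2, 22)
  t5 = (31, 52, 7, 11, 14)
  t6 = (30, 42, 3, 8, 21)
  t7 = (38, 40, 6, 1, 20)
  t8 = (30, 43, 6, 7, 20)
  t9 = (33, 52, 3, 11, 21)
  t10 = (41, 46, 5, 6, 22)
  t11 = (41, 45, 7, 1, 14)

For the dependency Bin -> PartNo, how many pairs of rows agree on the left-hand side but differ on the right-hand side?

0

Bin=3: all 3 rows agree on PartNo — 0 pairs.
Bin=10: all 2 rows agree on PartNo — 0 pairs.
Bin=7: all 3 rows agree on PartNo — 0 pairs.
Bin=6: all 2 rows agree on PartNo — 0 pairs.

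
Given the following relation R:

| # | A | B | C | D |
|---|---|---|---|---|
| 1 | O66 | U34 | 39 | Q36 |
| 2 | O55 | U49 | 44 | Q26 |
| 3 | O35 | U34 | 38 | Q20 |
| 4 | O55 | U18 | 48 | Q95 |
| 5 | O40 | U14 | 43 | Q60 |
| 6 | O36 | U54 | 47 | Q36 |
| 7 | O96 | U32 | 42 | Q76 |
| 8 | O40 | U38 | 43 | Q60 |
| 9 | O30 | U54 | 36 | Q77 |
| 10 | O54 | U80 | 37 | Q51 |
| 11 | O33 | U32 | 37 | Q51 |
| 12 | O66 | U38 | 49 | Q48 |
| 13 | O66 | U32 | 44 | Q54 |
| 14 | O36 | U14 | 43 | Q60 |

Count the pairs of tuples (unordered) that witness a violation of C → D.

1

C=44: violating pairs (2,13) — 1 pair.
C=43: all 3 rows agree on D — 0 pairs.
C=37: all 2 rows agree on D — 0 pairs.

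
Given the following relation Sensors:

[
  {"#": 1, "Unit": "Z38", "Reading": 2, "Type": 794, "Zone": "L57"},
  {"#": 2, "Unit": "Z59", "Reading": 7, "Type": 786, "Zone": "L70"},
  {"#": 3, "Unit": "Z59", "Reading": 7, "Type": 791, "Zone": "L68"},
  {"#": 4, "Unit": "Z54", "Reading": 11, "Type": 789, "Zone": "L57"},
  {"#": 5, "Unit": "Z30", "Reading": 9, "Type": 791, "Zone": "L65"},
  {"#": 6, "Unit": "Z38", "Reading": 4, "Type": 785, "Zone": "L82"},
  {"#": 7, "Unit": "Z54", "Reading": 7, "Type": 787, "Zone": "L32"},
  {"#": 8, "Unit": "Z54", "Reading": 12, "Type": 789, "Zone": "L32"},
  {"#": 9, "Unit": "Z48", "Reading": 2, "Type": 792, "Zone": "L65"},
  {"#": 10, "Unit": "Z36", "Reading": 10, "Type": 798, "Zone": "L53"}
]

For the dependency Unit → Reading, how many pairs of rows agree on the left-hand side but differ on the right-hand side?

4

Unit=Z38: violating pairs (1,6) — 1 pair.
Unit=Z59: all 2 rows agree on Reading — 0 pairs.
Unit=Z54: violating pairs (4,7), (4,8), (7,8) — 3 pairs.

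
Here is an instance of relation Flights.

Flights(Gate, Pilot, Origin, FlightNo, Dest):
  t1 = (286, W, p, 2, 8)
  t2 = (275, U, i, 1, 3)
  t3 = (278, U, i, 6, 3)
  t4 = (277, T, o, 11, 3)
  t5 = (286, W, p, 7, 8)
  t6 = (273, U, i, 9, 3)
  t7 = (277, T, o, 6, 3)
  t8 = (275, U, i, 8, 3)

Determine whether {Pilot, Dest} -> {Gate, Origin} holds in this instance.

(Pilot=W, Dest=8): rows 1, 5 → {Gate,Origin} = (286, p), (286, p) ✓
(Pilot=U, Dest=3): rows 2, 3, 6, 8 → {Gate,Origin} takes values {(275, i), (278, i), (273, i)} — violation
(Pilot=T, Dest=3): rows 4, 7 → {Gate,Origin} = (277, o), (277, o) ✓
Two rows agree on {Pilot, Dest} but differ on {Gate, Origin}, so {Pilot, Dest} -> {Gate, Origin} does not hold.

No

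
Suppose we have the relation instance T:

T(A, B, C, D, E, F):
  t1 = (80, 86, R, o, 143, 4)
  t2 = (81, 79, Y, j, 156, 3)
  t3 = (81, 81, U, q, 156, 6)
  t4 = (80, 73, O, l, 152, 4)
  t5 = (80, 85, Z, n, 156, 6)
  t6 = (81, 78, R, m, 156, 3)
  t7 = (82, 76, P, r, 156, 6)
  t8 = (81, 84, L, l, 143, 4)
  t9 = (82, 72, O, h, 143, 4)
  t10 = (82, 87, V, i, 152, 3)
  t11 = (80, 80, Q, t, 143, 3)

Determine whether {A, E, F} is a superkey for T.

Rows 2 and 6 have the same {A, E, F} value (A=81, E=156, F=3) but are distinct tuples, so {A, E, F} does not determine every attribute — not a superkey.

No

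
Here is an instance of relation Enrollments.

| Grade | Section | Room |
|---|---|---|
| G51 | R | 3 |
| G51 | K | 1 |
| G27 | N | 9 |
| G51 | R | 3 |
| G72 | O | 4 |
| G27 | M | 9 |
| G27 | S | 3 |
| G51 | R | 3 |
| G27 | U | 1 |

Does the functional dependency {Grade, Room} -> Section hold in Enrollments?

No

(Grade=G51, Room=3): 3 rows → Section = R, R, R ✓
(Grade=G51, Room=1): 1 row → Section = K ✓
(Grade=G27, Room=9): 2 rows → Section takes values {N, M} — violation
(Grade=G72, Room=4): 1 row → Section = O ✓
(Grade=G27, Room=3): 1 row → Section = S ✓
(Grade=G27, Room=1): 1 row → Section = U ✓
Two rows agree on {Grade, Room} but differ on Section, so {Grade, Room} -> Section does not hold.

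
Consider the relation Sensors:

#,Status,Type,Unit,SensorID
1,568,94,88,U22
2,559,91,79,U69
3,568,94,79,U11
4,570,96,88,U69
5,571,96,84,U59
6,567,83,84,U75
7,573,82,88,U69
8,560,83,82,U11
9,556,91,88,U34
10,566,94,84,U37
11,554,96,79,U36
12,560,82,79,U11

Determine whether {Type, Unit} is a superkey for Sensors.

All 12 rows have distinct {Type, Unit} values, so {Type, Unit} → (all attributes) holds and {Type, Unit} is a superkey.

Yes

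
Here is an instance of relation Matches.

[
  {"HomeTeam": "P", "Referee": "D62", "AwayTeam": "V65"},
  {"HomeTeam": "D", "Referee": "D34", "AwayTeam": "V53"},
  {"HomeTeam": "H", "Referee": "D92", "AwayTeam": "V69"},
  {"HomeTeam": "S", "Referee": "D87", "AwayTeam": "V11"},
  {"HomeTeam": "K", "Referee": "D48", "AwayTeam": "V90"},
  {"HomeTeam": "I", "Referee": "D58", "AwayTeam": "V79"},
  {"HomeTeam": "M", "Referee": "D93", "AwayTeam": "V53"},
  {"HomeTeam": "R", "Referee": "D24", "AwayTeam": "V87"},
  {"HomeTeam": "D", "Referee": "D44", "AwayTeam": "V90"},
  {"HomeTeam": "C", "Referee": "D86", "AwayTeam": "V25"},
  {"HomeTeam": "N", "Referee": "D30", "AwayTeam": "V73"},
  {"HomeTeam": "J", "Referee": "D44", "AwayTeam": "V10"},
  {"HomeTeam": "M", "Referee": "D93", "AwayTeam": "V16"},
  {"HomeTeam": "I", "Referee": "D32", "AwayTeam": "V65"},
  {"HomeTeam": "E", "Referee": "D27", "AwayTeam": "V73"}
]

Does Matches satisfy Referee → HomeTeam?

No

Referee=D62: 1 row → HomeTeam = P ✓
Referee=D34: 1 row → HomeTeam = D ✓
Referee=D92: 1 row → HomeTeam = H ✓
Referee=D87: 1 row → HomeTeam = S ✓
Referee=D48: 1 row → HomeTeam = K ✓
Referee=D58: 1 row → HomeTeam = I ✓
Referee=D93: 2 rows → HomeTeam = M, M ✓
Referee=D24: 1 row → HomeTeam = R ✓
Referee=D44: 2 rows → HomeTeam takes values {D, J} — violation
Referee=D86: 1 row → HomeTeam = C ✓
Referee=D30: 1 row → HomeTeam = N ✓
Referee=D32: 1 row → HomeTeam = I ✓
Referee=D27: 1 row → HomeTeam = E ✓
Two rows agree on Referee but differ on HomeTeam, so Referee → HomeTeam does not hold.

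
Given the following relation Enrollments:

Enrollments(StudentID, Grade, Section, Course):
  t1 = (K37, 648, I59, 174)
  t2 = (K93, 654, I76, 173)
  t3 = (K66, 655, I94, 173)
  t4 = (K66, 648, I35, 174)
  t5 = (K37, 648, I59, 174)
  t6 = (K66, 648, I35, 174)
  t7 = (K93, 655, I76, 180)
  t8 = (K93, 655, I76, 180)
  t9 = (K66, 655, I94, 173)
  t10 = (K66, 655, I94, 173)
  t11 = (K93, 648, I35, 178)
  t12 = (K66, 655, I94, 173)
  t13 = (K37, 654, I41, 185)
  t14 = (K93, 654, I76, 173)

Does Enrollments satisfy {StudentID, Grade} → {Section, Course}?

(StudentID=K37, Grade=648): rows 1, 5 → {Section,Course} = (I59, 174), (I59, 174) ✓
(StudentID=K93, Grade=654): rows 2, 14 → {Section,Course} = (I76, 173), (I76, 173) ✓
(StudentID=K66, Grade=655): rows 3, 9, 10, 12 → {Section,Course} = (I94, 173), (I94, 173), (I94, 173), (I94, 173) ✓
(StudentID=K66, Grade=648): rows 4, 6 → {Section,Course} = (I35, 174), (I35, 174) ✓
(StudentID=K93, Grade=655): rows 7, 8 → {Section,Course} = (I76, 180), (I76, 180) ✓
(StudentID=K93, Grade=648): row 11 → {Section,Course} = (I35, 178) ✓
(StudentID=K37, Grade=654): row 13 → {Section,Course} = (I41, 185) ✓
Every {StudentID, Grade} value is associated with a single {Section, Course} value, so {StudentID, Grade} → {Section, Course} holds.

Yes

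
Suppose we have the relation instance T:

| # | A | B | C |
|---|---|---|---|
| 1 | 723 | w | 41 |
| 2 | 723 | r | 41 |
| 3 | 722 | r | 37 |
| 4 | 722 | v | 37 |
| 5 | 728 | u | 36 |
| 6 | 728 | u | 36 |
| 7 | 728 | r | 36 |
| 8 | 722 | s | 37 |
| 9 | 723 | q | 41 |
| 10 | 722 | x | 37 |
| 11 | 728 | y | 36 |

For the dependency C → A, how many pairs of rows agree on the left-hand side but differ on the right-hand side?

C=41: all 3 rows agree on A — 0 pairs.
C=37: all 4 rows agree on A — 0 pairs.
C=36: all 4 rows agree on A — 0 pairs.

0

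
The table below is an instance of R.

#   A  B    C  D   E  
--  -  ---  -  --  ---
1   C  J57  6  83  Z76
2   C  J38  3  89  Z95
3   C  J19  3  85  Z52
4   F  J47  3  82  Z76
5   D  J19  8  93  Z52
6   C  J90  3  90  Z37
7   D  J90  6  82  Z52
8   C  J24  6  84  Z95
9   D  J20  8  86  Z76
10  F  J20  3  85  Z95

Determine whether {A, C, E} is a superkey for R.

All 10 rows have distinct {A, C, E} values, so {A, C, E} → (all attributes) holds and {A, C, E} is a superkey.

Yes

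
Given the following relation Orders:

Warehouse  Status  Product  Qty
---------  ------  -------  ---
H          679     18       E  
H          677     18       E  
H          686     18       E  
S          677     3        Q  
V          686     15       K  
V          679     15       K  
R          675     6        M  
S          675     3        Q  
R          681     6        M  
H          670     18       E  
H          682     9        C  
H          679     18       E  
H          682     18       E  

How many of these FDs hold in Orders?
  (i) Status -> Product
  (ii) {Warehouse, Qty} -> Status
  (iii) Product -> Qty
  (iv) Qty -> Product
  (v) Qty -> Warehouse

(i) Status -> Product: Status=679: 3 rows → Product takes values {18, 15} — violation; Status=677: 2 rows → Product takes values {18, 3} — violation; Status=686: 2 rows → Product takes values {18, 15} — violation; Status=675: 2 rows → Product takes values {6, 3} — violation; Status=682: 2 rows → Product takes values {9, 18} — violation — fails.
(ii) {Warehouse, Qty} -> Status: (Warehouse=H, Qty=E): 6 rows → Status takes values {679, 677, 686, 670, 682} — violation; (Warehouse=S, Qty=Q): 2 rows → Status takes values {677, 675} — violation; (Warehouse=V, Qty=K): 2 rows → Status takes values {686, 679} — violation; (Warehouse=R, Qty=M): 2 rows → Status takes values {675, 681} — violation — fails.
(iii) Product -> Qty: every LHS value maps to a single RHS value — holds.
(iv) Qty -> Product: every LHS value maps to a single RHS value — holds.
(v) Qty -> Warehouse: every LHS value maps to a single RHS value — holds.
3 of the 5 dependencies hold.

3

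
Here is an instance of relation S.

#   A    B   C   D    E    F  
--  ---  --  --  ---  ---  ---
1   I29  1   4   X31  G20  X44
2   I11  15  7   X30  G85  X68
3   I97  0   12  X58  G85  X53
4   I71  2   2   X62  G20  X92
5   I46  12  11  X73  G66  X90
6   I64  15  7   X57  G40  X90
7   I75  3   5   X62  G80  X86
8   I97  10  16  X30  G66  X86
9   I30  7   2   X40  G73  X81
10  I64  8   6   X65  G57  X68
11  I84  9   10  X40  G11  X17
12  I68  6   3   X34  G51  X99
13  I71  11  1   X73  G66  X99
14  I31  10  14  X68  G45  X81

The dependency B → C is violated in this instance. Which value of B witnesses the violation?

10

B=1: row 1 → C = 4 ✓
B=15: rows 2, 6 → C = 7, 7 ✓
B=0: row 3 → C = 12 ✓
B=2: row 4 → C = 2 ✓
B=12: row 5 → C = 11 ✓
B=3: row 7 → C = 5 ✓
B=10: rows 8, 14 → C takes values {16, 14} — violation
B=7: row 9 → C = 2 ✓
B=8: row 10 → C = 6 ✓
B=9: row 11 → C = 10 ✓
B=6: row 12 → C = 3 ✓
B=11: row 13 → C = 1 ✓
The only B value with inconsistent C is B=10.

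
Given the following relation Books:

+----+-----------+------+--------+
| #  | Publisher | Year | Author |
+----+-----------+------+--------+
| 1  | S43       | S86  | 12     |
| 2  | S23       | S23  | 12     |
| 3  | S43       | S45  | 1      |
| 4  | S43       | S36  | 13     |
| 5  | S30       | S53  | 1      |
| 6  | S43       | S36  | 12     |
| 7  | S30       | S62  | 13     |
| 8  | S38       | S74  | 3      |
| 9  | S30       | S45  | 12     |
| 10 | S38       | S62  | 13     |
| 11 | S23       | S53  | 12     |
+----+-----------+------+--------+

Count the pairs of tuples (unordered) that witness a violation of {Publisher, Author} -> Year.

(Publisher=S43, Author=12): violating pairs (1,6) — 1 pair.
(Publisher=S23, Author=12): violating pairs (2,11) — 1 pair.

2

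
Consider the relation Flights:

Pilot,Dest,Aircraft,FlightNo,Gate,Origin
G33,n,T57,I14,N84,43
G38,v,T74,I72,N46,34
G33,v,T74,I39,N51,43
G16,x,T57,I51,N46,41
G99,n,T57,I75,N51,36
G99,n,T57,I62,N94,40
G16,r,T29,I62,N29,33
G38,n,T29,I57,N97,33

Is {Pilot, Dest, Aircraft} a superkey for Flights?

No

Two distinct rows share (Pilot=G99, Dest=n, Aircraft=T57), so {Pilot, Dest, Aircraft} does not determine every attribute — not a superkey.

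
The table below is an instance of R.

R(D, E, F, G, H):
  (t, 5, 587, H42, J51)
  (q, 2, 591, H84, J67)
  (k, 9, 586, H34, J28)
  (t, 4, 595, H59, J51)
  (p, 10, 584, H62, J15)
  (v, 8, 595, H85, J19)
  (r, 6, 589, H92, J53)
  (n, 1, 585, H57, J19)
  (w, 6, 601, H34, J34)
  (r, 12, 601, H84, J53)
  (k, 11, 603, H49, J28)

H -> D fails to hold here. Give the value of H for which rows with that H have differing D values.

J19

H=J51: 2 rows → D = t, t ✓
H=J67: 1 row → D = q ✓
H=J28: 2 rows → D = k, k ✓
H=J15: 1 row → D = p ✓
H=J19: 2 rows → D takes values {v, n} — violation
H=J53: 2 rows → D = r, r ✓
H=J34: 1 row → D = w ✓
The only H value with inconsistent D is H=J19.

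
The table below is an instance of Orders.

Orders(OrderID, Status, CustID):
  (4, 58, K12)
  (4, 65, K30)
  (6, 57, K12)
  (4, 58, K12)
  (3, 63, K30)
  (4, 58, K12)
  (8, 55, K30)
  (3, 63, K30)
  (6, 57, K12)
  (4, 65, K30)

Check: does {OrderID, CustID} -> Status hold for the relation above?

Yes

(OrderID=4, CustID=K12): 3 rows → Status = 58, 58, 58 ✓
(OrderID=4, CustID=K30): 2 rows → Status = 65, 65 ✓
(OrderID=6, CustID=K12): 2 rows → Status = 57, 57 ✓
(OrderID=3, CustID=K30): 2 rows → Status = 63, 63 ✓
(OrderID=8, CustID=K30): 1 row → Status = 55 ✓
Every {OrderID, CustID} value is associated with a single Status value, so {OrderID, CustID} -> Status holds.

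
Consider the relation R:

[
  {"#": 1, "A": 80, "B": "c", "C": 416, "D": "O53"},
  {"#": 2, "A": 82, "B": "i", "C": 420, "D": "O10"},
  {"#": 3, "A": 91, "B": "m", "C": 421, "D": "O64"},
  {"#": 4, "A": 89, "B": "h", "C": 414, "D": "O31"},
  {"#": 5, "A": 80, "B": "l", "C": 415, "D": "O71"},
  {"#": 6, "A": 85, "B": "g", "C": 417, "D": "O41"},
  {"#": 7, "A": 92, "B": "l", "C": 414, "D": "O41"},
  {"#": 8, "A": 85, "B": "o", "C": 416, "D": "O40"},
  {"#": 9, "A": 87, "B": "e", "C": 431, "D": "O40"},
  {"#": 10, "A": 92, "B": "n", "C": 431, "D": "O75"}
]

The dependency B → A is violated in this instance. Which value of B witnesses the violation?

l

B=c: row 1 → A = 80 ✓
B=i: row 2 → A = 82 ✓
B=m: row 3 → A = 91 ✓
B=h: row 4 → A = 89 ✓
B=l: rows 5, 7 → A takes values {80, 92} — violation
B=g: row 6 → A = 85 ✓
B=o: row 8 → A = 85 ✓
B=e: row 9 → A = 87 ✓
B=n: row 10 → A = 92 ✓
The only B value with inconsistent A is B=l.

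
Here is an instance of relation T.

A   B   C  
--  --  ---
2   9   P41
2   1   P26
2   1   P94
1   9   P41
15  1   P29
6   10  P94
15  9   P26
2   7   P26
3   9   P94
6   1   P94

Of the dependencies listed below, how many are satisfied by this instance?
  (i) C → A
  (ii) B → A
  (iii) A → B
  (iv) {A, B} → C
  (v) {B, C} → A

0

(i) C → A: C=P41: 2 rows → A takes values {2, 1} — violation; C=P26: 3 rows → A takes values {2, 15} — violation; C=P94: 4 rows → A takes values {2, 6, 3} — violation — fails.
(ii) B → A: B=9: 4 rows → A takes values {2, 1, 15, 3} — violation; B=1: 4 rows → A takes values {2, 15, 6} — violation — fails.
(iii) A → B: A=2: 4 rows → B takes values {9, 1, 7} — violation; A=15: 2 rows → B takes values {1, 9} — violation; A=6: 2 rows → B takes values {10, 1} — violation — fails.
(iv) {A, B} → C: (A=2, B=1): 2 rows → C takes values {P26, P94} — violation — fails.
(v) {B, C} → A: (B=9, C=P41): 2 rows → A takes values {2, 1} — violation; (B=1, C=P94): 2 rows → A takes values {2, 6} — violation — fails.
None of the 5 dependencies hold.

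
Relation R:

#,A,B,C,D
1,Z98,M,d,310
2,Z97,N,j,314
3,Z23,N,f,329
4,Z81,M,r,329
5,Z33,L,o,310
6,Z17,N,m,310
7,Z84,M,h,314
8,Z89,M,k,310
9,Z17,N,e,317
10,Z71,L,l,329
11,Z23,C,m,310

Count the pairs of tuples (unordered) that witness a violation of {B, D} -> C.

1

(B=M, D=310): violating pairs (1,8) — 1 pair.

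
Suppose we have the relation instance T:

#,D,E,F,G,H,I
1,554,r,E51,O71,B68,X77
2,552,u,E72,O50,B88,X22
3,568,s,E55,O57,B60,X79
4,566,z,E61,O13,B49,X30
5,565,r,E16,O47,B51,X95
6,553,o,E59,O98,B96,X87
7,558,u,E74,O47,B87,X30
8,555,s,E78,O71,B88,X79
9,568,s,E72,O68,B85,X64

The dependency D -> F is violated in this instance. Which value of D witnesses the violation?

D=554: row 1 → F = E51 ✓
D=552: row 2 → F = E72 ✓
D=568: rows 3, 9 → F takes values {E55, E72} — violation
D=566: row 4 → F = E61 ✓
D=565: row 5 → F = E16 ✓
D=553: row 6 → F = E59 ✓
D=558: row 7 → F = E74 ✓
D=555: row 8 → F = E78 ✓
The only D value with inconsistent F is D=568.

568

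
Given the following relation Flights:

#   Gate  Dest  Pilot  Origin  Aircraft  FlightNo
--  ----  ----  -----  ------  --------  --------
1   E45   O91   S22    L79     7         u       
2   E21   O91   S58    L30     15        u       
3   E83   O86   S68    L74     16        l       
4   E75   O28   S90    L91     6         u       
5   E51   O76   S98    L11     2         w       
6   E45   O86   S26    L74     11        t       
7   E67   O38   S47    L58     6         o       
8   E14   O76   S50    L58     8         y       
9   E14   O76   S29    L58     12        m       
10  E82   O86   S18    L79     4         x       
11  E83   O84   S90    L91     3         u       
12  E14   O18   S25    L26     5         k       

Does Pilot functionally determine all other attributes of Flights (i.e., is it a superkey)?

No

Rows 4 and 11 have the same Pilot value Pilot=S90 but are distinct tuples, so Pilot does not determine every attribute — not a superkey.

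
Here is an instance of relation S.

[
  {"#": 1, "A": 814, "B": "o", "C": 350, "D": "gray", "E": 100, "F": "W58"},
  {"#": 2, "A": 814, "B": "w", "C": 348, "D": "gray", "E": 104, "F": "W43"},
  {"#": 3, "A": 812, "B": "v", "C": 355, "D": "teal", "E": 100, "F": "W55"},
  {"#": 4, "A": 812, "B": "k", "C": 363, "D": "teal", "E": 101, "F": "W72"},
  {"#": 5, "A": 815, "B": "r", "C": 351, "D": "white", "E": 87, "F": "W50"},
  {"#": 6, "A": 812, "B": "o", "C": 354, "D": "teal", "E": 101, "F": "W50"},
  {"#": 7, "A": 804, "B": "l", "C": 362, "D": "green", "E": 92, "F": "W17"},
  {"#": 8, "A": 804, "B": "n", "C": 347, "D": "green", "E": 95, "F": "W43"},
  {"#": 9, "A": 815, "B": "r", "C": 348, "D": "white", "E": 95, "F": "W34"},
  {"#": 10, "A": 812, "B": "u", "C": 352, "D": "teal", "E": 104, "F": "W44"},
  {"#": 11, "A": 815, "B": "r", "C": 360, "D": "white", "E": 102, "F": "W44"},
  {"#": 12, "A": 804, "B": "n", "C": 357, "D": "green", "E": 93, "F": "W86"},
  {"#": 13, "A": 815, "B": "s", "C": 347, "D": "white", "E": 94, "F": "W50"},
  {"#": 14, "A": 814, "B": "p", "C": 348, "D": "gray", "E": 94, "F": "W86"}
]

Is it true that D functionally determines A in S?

D=gray: rows 1, 2, 14 → A = 814, 814, 814 ✓
D=teal: rows 3, 4, 6, 10 → A = 812, 812, 812, 812 ✓
D=white: rows 5, 9, 11, 13 → A = 815, 815, 815, 815 ✓
D=green: rows 7, 8, 12 → A = 804, 804, 804 ✓
Every D value is associated with a single A value, so D -> A holds.

Yes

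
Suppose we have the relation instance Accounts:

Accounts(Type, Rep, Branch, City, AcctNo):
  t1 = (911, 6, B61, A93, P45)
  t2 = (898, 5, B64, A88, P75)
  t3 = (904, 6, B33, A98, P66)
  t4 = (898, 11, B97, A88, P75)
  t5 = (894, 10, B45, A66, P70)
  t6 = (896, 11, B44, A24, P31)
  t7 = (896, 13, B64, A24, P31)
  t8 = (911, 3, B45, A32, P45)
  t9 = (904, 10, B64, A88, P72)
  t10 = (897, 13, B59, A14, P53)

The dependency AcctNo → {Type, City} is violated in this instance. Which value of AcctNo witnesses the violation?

AcctNo=P45: rows 1, 8 → {Type,City} takes values {(911, A93), (911, A32)} — violation
AcctNo=P75: rows 2, 4 → {Type,City} = (898, A88), (898, A88) ✓
AcctNo=P66: row 3 → {Type,City} = (904, A98) ✓
AcctNo=P70: row 5 → {Type,City} = (894, A66) ✓
AcctNo=P31: rows 6, 7 → {Type,City} = (896, A24), (896, A24) ✓
AcctNo=P72: row 9 → {Type,City} = (904, A88) ✓
AcctNo=P53: row 10 → {Type,City} = (897, A14) ✓
The only AcctNo value with inconsistent RHS is AcctNo=P45.

P45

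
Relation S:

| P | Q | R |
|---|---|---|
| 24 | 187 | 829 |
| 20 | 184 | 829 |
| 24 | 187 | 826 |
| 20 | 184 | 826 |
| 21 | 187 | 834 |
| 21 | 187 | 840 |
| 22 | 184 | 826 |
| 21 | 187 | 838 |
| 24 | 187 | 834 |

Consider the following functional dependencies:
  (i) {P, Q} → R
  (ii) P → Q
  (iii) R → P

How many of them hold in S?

(i) {P, Q} → R: (P=24, Q=187): 3 rows → R takes values {829, 826, 834} — violation; (P=20, Q=184): 2 rows → R takes values {829, 826} — violation; (P=21, Q=187): 3 rows → R takes values {834, 840, 838} — violation — fails.
(ii) P → Q: every LHS value maps to a single RHS value — holds.
(iii) R → P: R=829: 2 rows → P takes values {24, 20} — violation; R=826: 3 rows → P takes values {24, 20, 22} — violation; R=834: 2 rows → P takes values {21, 24} — violation — fails.
1 of the 3 dependencies holds.

1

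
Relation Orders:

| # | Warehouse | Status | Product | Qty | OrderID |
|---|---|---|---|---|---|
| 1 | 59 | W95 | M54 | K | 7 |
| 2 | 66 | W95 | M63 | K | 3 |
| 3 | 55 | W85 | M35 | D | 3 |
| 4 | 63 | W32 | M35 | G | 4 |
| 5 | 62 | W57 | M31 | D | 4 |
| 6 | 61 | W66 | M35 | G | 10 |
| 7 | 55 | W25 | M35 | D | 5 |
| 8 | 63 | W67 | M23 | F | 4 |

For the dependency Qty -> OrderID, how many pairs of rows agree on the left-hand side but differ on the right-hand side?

Qty=K: violating pairs (1,2) — 1 pair.
Qty=D: violating pairs (3,5), (3,7), (5,7) — 3 pairs.
Qty=G: violating pairs (4,6) — 1 pair.

5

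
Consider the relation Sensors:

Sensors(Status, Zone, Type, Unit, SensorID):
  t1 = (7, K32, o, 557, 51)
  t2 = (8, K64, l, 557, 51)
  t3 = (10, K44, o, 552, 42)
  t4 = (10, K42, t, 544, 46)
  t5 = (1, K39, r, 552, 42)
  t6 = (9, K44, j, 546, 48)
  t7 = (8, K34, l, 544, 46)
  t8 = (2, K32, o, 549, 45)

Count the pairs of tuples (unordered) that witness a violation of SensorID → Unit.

0

SensorID=51: all 2 rows agree on Unit — 0 pairs.
SensorID=42: all 2 rows agree on Unit — 0 pairs.
SensorID=46: all 2 rows agree on Unit — 0 pairs.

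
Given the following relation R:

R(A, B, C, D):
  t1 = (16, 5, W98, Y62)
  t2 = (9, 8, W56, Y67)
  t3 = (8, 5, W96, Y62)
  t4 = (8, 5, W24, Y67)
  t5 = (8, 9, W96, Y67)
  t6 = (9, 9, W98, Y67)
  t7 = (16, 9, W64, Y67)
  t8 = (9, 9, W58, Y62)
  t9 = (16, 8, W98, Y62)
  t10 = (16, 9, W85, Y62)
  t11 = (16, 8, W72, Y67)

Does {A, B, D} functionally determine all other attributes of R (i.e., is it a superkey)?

Yes

All 11 rows have distinct {A, B, D} values, so {A, B, D} → (all attributes) holds and {A, B, D} is a superkey.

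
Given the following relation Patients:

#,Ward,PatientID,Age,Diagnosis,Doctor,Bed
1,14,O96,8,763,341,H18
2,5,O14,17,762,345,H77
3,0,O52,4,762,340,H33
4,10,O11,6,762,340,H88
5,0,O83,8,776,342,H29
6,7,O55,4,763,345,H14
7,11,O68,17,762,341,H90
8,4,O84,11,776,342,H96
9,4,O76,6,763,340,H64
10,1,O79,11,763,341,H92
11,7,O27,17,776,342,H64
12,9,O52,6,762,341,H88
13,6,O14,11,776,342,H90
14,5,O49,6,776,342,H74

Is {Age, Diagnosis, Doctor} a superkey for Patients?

No

Rows 8 and 13 have the same {Age, Diagnosis, Doctor} value (Age=11, Diagnosis=776, Doctor=342) but are distinct tuples, so {Age, Diagnosis, Doctor} does not determine every attribute — not a superkey.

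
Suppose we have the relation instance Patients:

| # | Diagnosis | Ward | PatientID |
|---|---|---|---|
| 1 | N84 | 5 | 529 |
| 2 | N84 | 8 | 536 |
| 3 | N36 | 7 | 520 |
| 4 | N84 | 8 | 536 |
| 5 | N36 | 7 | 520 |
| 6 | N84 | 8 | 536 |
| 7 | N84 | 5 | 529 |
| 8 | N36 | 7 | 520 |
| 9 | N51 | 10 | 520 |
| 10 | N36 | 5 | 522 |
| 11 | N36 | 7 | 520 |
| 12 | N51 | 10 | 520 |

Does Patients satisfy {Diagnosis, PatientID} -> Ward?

(Diagnosis=N84, PatientID=529): rows 1, 7 → Ward = 5, 5 ✓
(Diagnosis=N84, PatientID=536): rows 2, 4, 6 → Ward = 8, 8, 8 ✓
(Diagnosis=N36, PatientID=520): rows 3, 5, 8, 11 → Ward = 7, 7, 7, 7 ✓
(Diagnosis=N51, PatientID=520): rows 9, 12 → Ward = 10, 10 ✓
(Diagnosis=N36, PatientID=522): row 10 → Ward = 5 ✓
Every {Diagnosis, PatientID} value is associated with a single Ward value, so {Diagnosis, PatientID} -> Ward holds.

Yes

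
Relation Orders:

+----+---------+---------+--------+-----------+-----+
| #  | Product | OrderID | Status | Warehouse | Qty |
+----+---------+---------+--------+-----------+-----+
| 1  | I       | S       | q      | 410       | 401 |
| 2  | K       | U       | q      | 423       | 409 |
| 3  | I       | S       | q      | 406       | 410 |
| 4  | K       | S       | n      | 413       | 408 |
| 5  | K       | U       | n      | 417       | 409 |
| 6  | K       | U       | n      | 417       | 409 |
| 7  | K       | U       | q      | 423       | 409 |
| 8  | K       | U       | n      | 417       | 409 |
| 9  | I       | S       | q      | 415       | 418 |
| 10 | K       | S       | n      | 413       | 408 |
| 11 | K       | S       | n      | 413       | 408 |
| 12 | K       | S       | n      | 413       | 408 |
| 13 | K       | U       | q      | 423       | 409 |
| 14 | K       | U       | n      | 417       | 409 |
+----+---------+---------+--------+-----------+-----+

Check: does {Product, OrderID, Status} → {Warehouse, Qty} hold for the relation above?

No

(Product=I, OrderID=S, Status=q): rows 1, 3, 9 → {Warehouse,Qty} takes values {(410, 401), (406, 410), (415, 418)} — violation
(Product=K, OrderID=U, Status=q): rows 2, 7, 13 → {Warehouse,Qty} = (423, 409), (423, 409), (423, 409) ✓
(Product=K, OrderID=S, Status=n): rows 4, 10, 11, 12 → {Warehouse,Qty} = (413, 408), (413, 408), (413, 408), (413, 408) ✓
(Product=K, OrderID=U, Status=n): rows 5, 6, 8, 14 → {Warehouse,Qty} = (417, 409), (417, 409), (417, 409), (417, 409) ✓
Two rows agree on {Product, OrderID, Status} but differ on {Warehouse, Qty}, so {Product, OrderID, Status} → {Warehouse, Qty} does not hold.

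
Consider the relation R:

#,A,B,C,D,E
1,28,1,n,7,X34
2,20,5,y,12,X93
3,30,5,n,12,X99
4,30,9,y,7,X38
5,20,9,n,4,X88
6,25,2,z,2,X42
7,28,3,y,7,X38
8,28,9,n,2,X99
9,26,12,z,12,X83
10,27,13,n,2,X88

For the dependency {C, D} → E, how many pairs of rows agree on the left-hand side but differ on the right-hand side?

1

(C=y, D=7): all 2 rows agree on E — 0 pairs.
(C=n, D=2): violating pairs (8,10) — 1 pair.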